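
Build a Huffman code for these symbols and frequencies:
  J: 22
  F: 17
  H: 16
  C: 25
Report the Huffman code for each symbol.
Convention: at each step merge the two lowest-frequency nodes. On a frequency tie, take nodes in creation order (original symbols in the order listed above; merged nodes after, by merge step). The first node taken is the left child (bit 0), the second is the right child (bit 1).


Huffman tree construction:
Step 1: Merge H(16) + F(17) = 33
Step 2: Merge J(22) + C(25) = 47
Step 3: Merge (H+F)(33) + (J+C)(47) = 80
Read each symbol's code off the tree from the root (left child = 0, right child = 1).

Codes:
  J: 10 (length 2)
  F: 01 (length 2)
  H: 00 (length 2)
  C: 11 (length 2)
Average code length: 160/80 = 2.0000 bits/symbol


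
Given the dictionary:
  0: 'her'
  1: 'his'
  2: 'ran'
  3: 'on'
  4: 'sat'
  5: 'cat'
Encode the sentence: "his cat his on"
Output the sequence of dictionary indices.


Look up each word in the dictionary:
  'his' -> 1
  'cat' -> 5
  'his' -> 1
  'on' -> 3

Encoded: [1, 5, 1, 3]


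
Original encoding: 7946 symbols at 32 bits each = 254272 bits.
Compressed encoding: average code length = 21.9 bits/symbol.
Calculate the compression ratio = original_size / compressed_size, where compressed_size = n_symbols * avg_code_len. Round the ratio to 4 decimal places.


original_size = n_symbols * orig_bits = 7946 * 32 = 254272 bits
compressed_size = n_symbols * avg_code_len = 7946 * 21.9 = 174017.4 bits
ratio = original_size / compressed_size = 254272 / 174017.4 = 1.4612

Compression ratio = 1.4612


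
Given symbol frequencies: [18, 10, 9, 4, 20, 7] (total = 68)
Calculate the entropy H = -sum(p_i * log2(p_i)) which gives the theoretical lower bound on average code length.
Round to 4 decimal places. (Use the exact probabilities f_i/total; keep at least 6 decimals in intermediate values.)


Per-symbol terms -p_i * log2(p_i) with p_i = f_i/68:
  p = 18/68 = 0.264706: log2(p) = -1.917538, -p*log2(p) = 0.507584
  p = 10/68 = 0.147059: log2(p) = -2.765535, -p*log2(p) = 0.406696
  p = 9/68 = 0.132353: log2(p) = -2.917538, -p*log2(p) = 0.386145
  p = 4/68 = 0.058824: log2(p) = -4.087463, -p*log2(p) = 0.240439
  p = 20/68 = 0.294118: log2(p) = -1.765535, -p*log2(p) = 0.519275
  p = 7/68 = 0.102941: log2(p) = -3.280108, -p*log2(p) = 0.337658
H = 0.507584 + 0.406696 + 0.386145 + 0.240439 + 0.519275 + 0.337658 = 2.397797

H = 2.3978 bits/symbol


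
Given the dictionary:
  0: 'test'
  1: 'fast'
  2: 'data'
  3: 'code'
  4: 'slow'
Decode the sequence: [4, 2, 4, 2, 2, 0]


Look up each index in the dictionary:
  4 -> 'slow'
  2 -> 'data'
  4 -> 'slow'
  2 -> 'data'
  2 -> 'data'
  0 -> 'test'

Decoded: "slow data slow data data test"


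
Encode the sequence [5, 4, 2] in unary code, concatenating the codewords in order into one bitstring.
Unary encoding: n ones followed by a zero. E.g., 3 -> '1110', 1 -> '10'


Encode each number as n ones followed by a terminating 0:
  5 -> 111110 (6 bits)
  4 -> 11110 (5 bits)
  2 -> 110 (3 bits)
Total length = 6 + 5 + 3 = 14 bits.

Unary([5, 4, 2]) = 11111011110110 (14 bits)


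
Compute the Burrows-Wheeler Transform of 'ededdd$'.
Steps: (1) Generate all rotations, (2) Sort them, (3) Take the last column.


Rotations (sorted):
  0: $ededdd -> last char: d
  1: d$ededd -> last char: d
  2: dd$eded -> last char: d
  3: ddd$ede -> last char: e
  4: deddd$e -> last char: e
  5: eddd$ed -> last char: d
  6: ededdd$ -> last char: $


BWT = dddeed$


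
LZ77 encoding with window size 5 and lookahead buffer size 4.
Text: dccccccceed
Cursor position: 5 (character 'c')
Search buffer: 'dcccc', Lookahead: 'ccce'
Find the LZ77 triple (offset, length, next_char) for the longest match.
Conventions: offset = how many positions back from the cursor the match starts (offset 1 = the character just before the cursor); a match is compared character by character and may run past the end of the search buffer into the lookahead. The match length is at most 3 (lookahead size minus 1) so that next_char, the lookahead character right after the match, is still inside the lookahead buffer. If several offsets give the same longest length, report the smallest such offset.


Try each offset into the search buffer:
  offset=1 (pos 4, char 'c'): match length 3
  offset=2 (pos 3, char 'c'): match length 3
  offset=3 (pos 2, char 'c'): match length 3
  offset=4 (pos 1, char 'c'): match length 3
  offset=5 (pos 0, char 'd'): match length 0
Longest match has length 3, found at offsets 1, 2, 3, 4; take the smallest, offset 1.
next_char = character at position 5 + 3 = 8 -> 'e'

Best match: offset=1, length=3 (matching 'ccc' starting at position 4)
LZ77 triple: (1, 3, 'e')


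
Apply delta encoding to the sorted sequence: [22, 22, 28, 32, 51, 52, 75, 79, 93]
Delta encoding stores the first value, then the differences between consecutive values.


First value: 22
Deltas:
  22 - 22 = 0
  28 - 22 = 6
  32 - 28 = 4
  51 - 32 = 19
  52 - 51 = 1
  75 - 52 = 23
  79 - 75 = 4
  93 - 79 = 14


Delta encoded: [22, 0, 6, 4, 19, 1, 23, 4, 14]


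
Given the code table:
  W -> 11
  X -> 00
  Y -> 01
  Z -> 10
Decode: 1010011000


Decoding:
10 -> Z
10 -> Z
01 -> Y
10 -> Z
00 -> X


Result: ZZYZX


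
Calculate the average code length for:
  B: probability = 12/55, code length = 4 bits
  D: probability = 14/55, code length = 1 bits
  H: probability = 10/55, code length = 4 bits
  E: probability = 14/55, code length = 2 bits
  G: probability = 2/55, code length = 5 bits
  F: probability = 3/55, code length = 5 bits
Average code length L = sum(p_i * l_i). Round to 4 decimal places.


Weighted contributions p_i * l_i:
  B: (12/55) * 4 = 48/55
  D: (14/55) * 1 = 14/55
  H: (10/55) * 4 = 40/55
  E: (14/55) * 2 = 28/55
  G: (2/55) * 5 = 10/55
  F: (3/55) * 5 = 15/55
Sum = (48 + 14 + 40 + 28 + 10 + 15)/55 = 155/55

L = 155/55 = 2.8182 bits/symbol


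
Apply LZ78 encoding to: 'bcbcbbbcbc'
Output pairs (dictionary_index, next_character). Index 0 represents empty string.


LZ78 encoding steps:
Dictionary: {0: ''}
Step 1: w='' (idx 0), next='b' -> output (0, 'b'), add 'b' as idx 1
Step 2: w='' (idx 0), next='c' -> output (0, 'c'), add 'c' as idx 2
Step 3: w='b' (idx 1), next='c' -> output (1, 'c'), add 'bc' as idx 3
Step 4: w='b' (idx 1), next='b' -> output (1, 'b'), add 'bb' as idx 4
Step 5: w='bc' (idx 3), next='b' -> output (3, 'b'), add 'bcb' as idx 5
Step 6: w='c' (idx 2), end of input -> output (2, '')


Encoded: [(0, 'b'), (0, 'c'), (1, 'c'), (1, 'b'), (3, 'b'), (2, '')]


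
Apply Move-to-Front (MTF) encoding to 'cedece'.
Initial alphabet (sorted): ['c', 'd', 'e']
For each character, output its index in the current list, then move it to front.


MTF encoding:
'c': index 0 in ['c', 'd', 'e'] -> ['c', 'd', 'e']
'e': index 2 in ['c', 'd', 'e'] -> ['e', 'c', 'd']
'd': index 2 in ['e', 'c', 'd'] -> ['d', 'e', 'c']
'e': index 1 in ['d', 'e', 'c'] -> ['e', 'd', 'c']
'c': index 2 in ['e', 'd', 'c'] -> ['c', 'e', 'd']
'e': index 1 in ['c', 'e', 'd'] -> ['e', 'c', 'd']


Output: [0, 2, 2, 1, 2, 1]


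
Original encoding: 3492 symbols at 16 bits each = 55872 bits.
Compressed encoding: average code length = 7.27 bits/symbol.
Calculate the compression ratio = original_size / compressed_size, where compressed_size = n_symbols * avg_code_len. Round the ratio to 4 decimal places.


original_size = n_symbols * orig_bits = 3492 * 16 = 55872 bits
compressed_size = n_symbols * avg_code_len = 3492 * 7.27 = 25386.84 bits
ratio = original_size / compressed_size = 55872 / 25386.84 = 2.2008

Compression ratio = 2.2008


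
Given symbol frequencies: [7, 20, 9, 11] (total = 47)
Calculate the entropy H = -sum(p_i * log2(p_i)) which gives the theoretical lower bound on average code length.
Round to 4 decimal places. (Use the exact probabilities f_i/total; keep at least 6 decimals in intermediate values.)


Per-symbol terms -p_i * log2(p_i) with p_i = f_i/47:
  p = 7/47 = 0.148936: log2(p) = -2.747234, -p*log2(p) = 0.409163
  p = 20/47 = 0.425532: log2(p) = -1.232661, -p*log2(p) = 0.524536
  p = 9/47 = 0.191489: log2(p) = -2.384664, -p*log2(p) = 0.456638
  p = 11/47 = 0.234043: log2(p) = -2.095157, -p*log2(p) = 0.490356
H = 0.409163 + 0.524536 + 0.456638 + 0.490356 = 1.880693

H = 1.8807 bits/symbol


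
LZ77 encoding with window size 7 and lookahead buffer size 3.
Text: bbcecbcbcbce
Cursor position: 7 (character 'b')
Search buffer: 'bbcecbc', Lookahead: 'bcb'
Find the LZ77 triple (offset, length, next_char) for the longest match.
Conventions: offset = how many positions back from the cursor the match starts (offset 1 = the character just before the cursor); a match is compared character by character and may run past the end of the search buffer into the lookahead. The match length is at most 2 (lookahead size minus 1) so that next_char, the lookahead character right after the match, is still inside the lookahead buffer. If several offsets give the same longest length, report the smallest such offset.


Try each offset into the search buffer:
  offset=1 (pos 6, char 'c'): match length 0
  offset=2 (pos 5, char 'b'): match length 2
  offset=3 (pos 4, char 'c'): match length 0
  offset=4 (pos 3, char 'e'): match length 0
  offset=5 (pos 2, char 'c'): match length 0
  offset=6 (pos 1, char 'b'): match length 2
  offset=7 (pos 0, char 'b'): match length 1
Longest match has length 2, found at offsets 2, 6; take the smallest, offset 2.
next_char = character at position 7 + 2 = 9 -> 'b'

Best match: offset=2, length=2 (matching 'bc' starting at position 5)
LZ77 triple: (2, 2, 'b')


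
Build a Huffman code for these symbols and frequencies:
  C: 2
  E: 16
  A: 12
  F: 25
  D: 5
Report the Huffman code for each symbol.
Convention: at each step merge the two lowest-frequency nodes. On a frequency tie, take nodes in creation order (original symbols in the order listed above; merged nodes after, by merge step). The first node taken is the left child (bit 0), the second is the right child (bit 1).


Huffman tree construction:
Step 1: Merge C(2) + D(5) = 7
Step 2: Merge (C+D)(7) + A(12) = 19
Step 3: Merge E(16) + ((C+D)+A)(19) = 35
Step 4: Merge F(25) + (E+((C+D)+A))(35) = 60
Read each symbol's code off the tree from the root (left child = 0, right child = 1).

Codes:
  C: 1100 (length 4)
  E: 10 (length 2)
  A: 111 (length 3)
  F: 0 (length 1)
  D: 1101 (length 4)
Average code length: 121/60 = 2.0167 bits/symbol


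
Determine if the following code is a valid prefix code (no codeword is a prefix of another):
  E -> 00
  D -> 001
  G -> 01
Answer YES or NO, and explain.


Checking each pair (does one codeword prefix another?):
  E='00' vs D='001': prefix -- VIOLATION

NO -- this is NOT a valid prefix code. E (00) is a prefix of D (001).


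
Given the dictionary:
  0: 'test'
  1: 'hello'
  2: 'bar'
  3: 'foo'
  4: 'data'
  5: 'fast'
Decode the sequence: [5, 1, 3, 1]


Look up each index in the dictionary:
  5 -> 'fast'
  1 -> 'hello'
  3 -> 'foo'
  1 -> 'hello'

Decoded: "fast hello foo hello"


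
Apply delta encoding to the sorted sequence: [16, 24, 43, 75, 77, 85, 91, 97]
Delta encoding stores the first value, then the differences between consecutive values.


First value: 16
Deltas:
  24 - 16 = 8
  43 - 24 = 19
  75 - 43 = 32
  77 - 75 = 2
  85 - 77 = 8
  91 - 85 = 6
  97 - 91 = 6


Delta encoded: [16, 8, 19, 32, 2, 8, 6, 6]


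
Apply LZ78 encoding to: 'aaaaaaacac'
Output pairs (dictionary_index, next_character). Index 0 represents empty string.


LZ78 encoding steps:
Dictionary: {0: ''}
Step 1: w='' (idx 0), next='a' -> output (0, 'a'), add 'a' as idx 1
Step 2: w='a' (idx 1), next='a' -> output (1, 'a'), add 'aa' as idx 2
Step 3: w='aa' (idx 2), next='a' -> output (2, 'a'), add 'aaa' as idx 3
Step 4: w='a' (idx 1), next='c' -> output (1, 'c'), add 'ac' as idx 4
Step 5: w='ac' (idx 4), end of input -> output (4, '')


Encoded: [(0, 'a'), (1, 'a'), (2, 'a'), (1, 'c'), (4, '')]


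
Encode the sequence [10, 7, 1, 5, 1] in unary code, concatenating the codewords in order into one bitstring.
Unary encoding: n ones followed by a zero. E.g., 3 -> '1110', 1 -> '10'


Encode each number as n ones followed by a terminating 0:
  10 -> 11111111110 (11 bits)
  7 -> 11111110 (8 bits)
  1 -> 10 (2 bits)
  5 -> 111110 (6 bits)
  1 -> 10 (2 bits)
Total length = 11 + 8 + 2 + 6 + 2 = 29 bits.

Unary([10, 7, 1, 5, 1]) = 11111111110111111101011111010 (29 bits)


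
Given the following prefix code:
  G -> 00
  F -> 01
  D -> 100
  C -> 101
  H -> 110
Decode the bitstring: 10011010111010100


Decoding step by step:
Bits 100 -> D
Bits 110 -> H
Bits 101 -> C
Bits 110 -> H
Bits 101 -> C
Bits 00 -> G


Decoded message: DHCHCG


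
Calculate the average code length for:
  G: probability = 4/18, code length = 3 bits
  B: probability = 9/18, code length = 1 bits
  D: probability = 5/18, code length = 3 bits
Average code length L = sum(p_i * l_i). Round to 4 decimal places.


Weighted contributions p_i * l_i:
  G: (4/18) * 3 = 12/18
  B: (9/18) * 1 = 9/18
  D: (5/18) * 3 = 15/18
Sum = (12 + 9 + 15)/18 = 36/18

L = 36/18 = 2.0000 bits/symbol


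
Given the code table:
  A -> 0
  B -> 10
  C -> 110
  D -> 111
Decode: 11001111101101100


Decoding:
110 -> C
0 -> A
111 -> D
110 -> C
110 -> C
110 -> C
0 -> A


Result: CADCCCA


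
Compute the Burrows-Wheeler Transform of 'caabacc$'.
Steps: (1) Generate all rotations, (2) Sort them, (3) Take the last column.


Rotations (sorted):
  0: $caabacc -> last char: c
  1: aabacc$c -> last char: c
  2: abacc$ca -> last char: a
  3: acc$caab -> last char: b
  4: bacc$caa -> last char: a
  5: c$caabac -> last char: c
  6: caabacc$ -> last char: $
  7: cc$caaba -> last char: a


BWT = ccabac$a


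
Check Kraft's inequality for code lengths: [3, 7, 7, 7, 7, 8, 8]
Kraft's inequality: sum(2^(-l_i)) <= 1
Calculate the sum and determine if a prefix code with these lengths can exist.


Sum = 2^(-3) + 2^(-7) + 2^(-7) + 2^(-7) + 2^(-7) + 2^(-8) + 2^(-8)
    = 0.125 + 0.0078125 + 0.0078125 + 0.0078125 + 0.0078125 + 0.00390625 + 0.00390625
    = 42/256 = 0.1640625
Since 0.1640625 <= 1, Kraft's inequality IS satisfied.
A prefix code with these lengths CAN exist.

Kraft sum = 0.1640625. Satisfied.


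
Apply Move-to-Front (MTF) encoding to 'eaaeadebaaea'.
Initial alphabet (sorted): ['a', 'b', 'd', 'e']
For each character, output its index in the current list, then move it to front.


MTF encoding:
'e': index 3 in ['a', 'b', 'd', 'e'] -> ['e', 'a', 'b', 'd']
'a': index 1 in ['e', 'a', 'b', 'd'] -> ['a', 'e', 'b', 'd']
'a': index 0 in ['a', 'e', 'b', 'd'] -> ['a', 'e', 'b', 'd']
'e': index 1 in ['a', 'e', 'b', 'd'] -> ['e', 'a', 'b', 'd']
'a': index 1 in ['e', 'a', 'b', 'd'] -> ['a', 'e', 'b', 'd']
'd': index 3 in ['a', 'e', 'b', 'd'] -> ['d', 'a', 'e', 'b']
'e': index 2 in ['d', 'a', 'e', 'b'] -> ['e', 'd', 'a', 'b']
'b': index 3 in ['e', 'd', 'a', 'b'] -> ['b', 'e', 'd', 'a']
'a': index 3 in ['b', 'e', 'd', 'a'] -> ['a', 'b', 'e', 'd']
'a': index 0 in ['a', 'b', 'e', 'd'] -> ['a', 'b', 'e', 'd']
'e': index 2 in ['a', 'b', 'e', 'd'] -> ['e', 'a', 'b', 'd']
'a': index 1 in ['e', 'a', 'b', 'd'] -> ['a', 'e', 'b', 'd']


Output: [3, 1, 0, 1, 1, 3, 2, 3, 3, 0, 2, 1]


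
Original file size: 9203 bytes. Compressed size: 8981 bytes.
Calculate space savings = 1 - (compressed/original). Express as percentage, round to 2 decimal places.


ratio = compressed/original = 8981/9203 = 0.975877
savings = 1 - ratio = 1 - 0.975877 = 0.024123
as a percentage: 0.024123 * 100 = 2.41%

Space savings = 1 - 8981/9203 = 2.41%


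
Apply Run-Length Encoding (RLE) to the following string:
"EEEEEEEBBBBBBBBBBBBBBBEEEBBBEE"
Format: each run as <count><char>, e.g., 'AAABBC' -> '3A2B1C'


Scanning runs left to right:
  i=0: run of 'E' x 7 -> '7E'
  i=7: run of 'B' x 15 -> '15B'
  i=22: run of 'E' x 3 -> '3E'
  i=25: run of 'B' x 3 -> '3B'
  i=28: run of 'E' x 2 -> '2E'

RLE = 7E15B3E3B2E


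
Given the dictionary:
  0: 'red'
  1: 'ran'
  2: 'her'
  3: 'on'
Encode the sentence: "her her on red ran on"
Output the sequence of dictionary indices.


Look up each word in the dictionary:
  'her' -> 2
  'her' -> 2
  'on' -> 3
  'red' -> 0
  'ran' -> 1
  'on' -> 3

Encoded: [2, 2, 3, 0, 1, 3]


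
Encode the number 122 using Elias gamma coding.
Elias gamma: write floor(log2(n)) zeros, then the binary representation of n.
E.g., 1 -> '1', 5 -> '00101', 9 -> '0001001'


num_bits = floor(log2(122)) + 1 = 7
leading_zeros = num_bits - 1 = 6
binary(122) = 1111010

Elias gamma(122) = '000000' + '1111010' = 0000001111010 (13 bits)


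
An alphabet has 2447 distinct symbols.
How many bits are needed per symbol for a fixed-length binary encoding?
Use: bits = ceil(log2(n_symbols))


log2(2447) = 11.2568
Bracket: 2^11 = 2048 < 2447 <= 2^12 = 4096
So ceil(log2(2447)) = 12

bits = ceil(log2(2447)) = ceil(11.2568) = 12 bits


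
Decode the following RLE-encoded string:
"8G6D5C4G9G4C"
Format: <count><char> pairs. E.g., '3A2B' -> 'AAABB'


Expanding each <count><char> pair:
  8G -> 'GGGGGGGG'
  6D -> 'DDDDDD'
  5C -> 'CCCCC'
  4G -> 'GGGG'
  9G -> 'GGGGGGGGG'
  4C -> 'CCCC'

Decoded = GGGGGGGGDDDDDDCCCCCGGGGGGGGGGGGGCCCC


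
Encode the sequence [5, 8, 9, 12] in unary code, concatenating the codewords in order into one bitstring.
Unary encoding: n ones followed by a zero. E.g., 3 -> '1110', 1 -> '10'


Encode each number as n ones followed by a terminating 0:
  5 -> 111110 (6 bits)
  8 -> 111111110 (9 bits)
  9 -> 1111111110 (10 bits)
  12 -> 1111111111110 (13 bits)
Total length = 6 + 9 + 10 + 13 = 38 bits.

Unary([5, 8, 9, 12]) = 11111011111111011111111101111111111110 (38 bits)


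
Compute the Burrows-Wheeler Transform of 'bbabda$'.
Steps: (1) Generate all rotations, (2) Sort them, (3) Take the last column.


Rotations (sorted):
  0: $bbabda -> last char: a
  1: a$bbabd -> last char: d
  2: abda$bb -> last char: b
  3: babda$b -> last char: b
  4: bbabda$ -> last char: $
  5: bda$bba -> last char: a
  6: da$bbab -> last char: b


BWT = adbb$ab


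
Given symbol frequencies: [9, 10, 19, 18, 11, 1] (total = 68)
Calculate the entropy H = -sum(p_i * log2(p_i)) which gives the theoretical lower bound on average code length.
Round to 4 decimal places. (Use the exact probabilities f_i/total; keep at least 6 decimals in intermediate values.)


Per-symbol terms -p_i * log2(p_i) with p_i = f_i/68:
  p = 9/68 = 0.132353: log2(p) = -2.917538, -p*log2(p) = 0.386145
  p = 10/68 = 0.147059: log2(p) = -2.765535, -p*log2(p) = 0.406696
  p = 19/68 = 0.279412: log2(p) = -1.839535, -p*log2(p) = 0.513988
  p = 18/68 = 0.264706: log2(p) = -1.917538, -p*log2(p) = 0.507584
  p = 11/68 = 0.161765: log2(p) = -2.628031, -p*log2(p) = 0.425123
  p = 1/68 = 0.014706: log2(p) = -6.087463, -p*log2(p) = 0.089522
H = 0.386145 + 0.406696 + 0.513988 + 0.507584 + 0.425123 + 0.089522 = 2.329058

H = 2.3291 bits/symbol


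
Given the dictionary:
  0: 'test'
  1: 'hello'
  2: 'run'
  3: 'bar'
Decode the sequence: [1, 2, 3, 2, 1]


Look up each index in the dictionary:
  1 -> 'hello'
  2 -> 'run'
  3 -> 'bar'
  2 -> 'run'
  1 -> 'hello'

Decoded: "hello run bar run hello"


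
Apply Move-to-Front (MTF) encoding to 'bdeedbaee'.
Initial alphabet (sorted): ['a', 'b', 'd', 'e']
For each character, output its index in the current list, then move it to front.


MTF encoding:
'b': index 1 in ['a', 'b', 'd', 'e'] -> ['b', 'a', 'd', 'e']
'd': index 2 in ['b', 'a', 'd', 'e'] -> ['d', 'b', 'a', 'e']
'e': index 3 in ['d', 'b', 'a', 'e'] -> ['e', 'd', 'b', 'a']
'e': index 0 in ['e', 'd', 'b', 'a'] -> ['e', 'd', 'b', 'a']
'd': index 1 in ['e', 'd', 'b', 'a'] -> ['d', 'e', 'b', 'a']
'b': index 2 in ['d', 'e', 'b', 'a'] -> ['b', 'd', 'e', 'a']
'a': index 3 in ['b', 'd', 'e', 'a'] -> ['a', 'b', 'd', 'e']
'e': index 3 in ['a', 'b', 'd', 'e'] -> ['e', 'a', 'b', 'd']
'e': index 0 in ['e', 'a', 'b', 'd'] -> ['e', 'a', 'b', 'd']


Output: [1, 2, 3, 0, 1, 2, 3, 3, 0]


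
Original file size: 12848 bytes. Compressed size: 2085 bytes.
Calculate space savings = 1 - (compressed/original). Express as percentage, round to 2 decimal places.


ratio = compressed/original = 2085/12848 = 0.162282
savings = 1 - ratio = 1 - 0.162282 = 0.837718
as a percentage: 0.837718 * 100 = 83.77%

Space savings = 1 - 2085/12848 = 83.77%


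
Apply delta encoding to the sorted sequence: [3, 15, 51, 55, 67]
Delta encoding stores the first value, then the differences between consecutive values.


First value: 3
Deltas:
  15 - 3 = 12
  51 - 15 = 36
  55 - 51 = 4
  67 - 55 = 12


Delta encoded: [3, 12, 36, 4, 12]


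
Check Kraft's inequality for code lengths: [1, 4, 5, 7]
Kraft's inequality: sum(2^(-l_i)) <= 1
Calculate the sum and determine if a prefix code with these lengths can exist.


Sum = 2^(-1) + 2^(-4) + 2^(-5) + 2^(-7)
    = 0.5 + 0.0625 + 0.03125 + 0.0078125
    = 77/128 = 0.6015625
Since 0.6015625 <= 1, Kraft's inequality IS satisfied.
A prefix code with these lengths CAN exist.

Kraft sum = 0.6015625. Satisfied.


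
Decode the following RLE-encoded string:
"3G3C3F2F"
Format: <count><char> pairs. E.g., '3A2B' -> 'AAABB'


Expanding each <count><char> pair:
  3G -> 'GGG'
  3C -> 'CCC'
  3F -> 'FFF'
  2F -> 'FF'

Decoded = GGGCCCFFFFF


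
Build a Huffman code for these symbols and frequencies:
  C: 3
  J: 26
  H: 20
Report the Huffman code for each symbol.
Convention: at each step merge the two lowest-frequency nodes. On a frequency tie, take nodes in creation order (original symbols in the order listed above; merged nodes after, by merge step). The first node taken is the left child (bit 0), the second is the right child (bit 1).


Huffman tree construction:
Step 1: Merge C(3) + H(20) = 23
Step 2: Merge (C+H)(23) + J(26) = 49
Read each symbol's code off the tree from the root (left child = 0, right child = 1).

Codes:
  C: 00 (length 2)
  J: 1 (length 1)
  H: 01 (length 2)
Average code length: 72/49 = 1.4694 bits/symbol


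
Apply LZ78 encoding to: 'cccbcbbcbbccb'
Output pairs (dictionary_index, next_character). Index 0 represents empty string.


LZ78 encoding steps:
Dictionary: {0: ''}
Step 1: w='' (idx 0), next='c' -> output (0, 'c'), add 'c' as idx 1
Step 2: w='c' (idx 1), next='c' -> output (1, 'c'), add 'cc' as idx 2
Step 3: w='' (idx 0), next='b' -> output (0, 'b'), add 'b' as idx 3
Step 4: w='c' (idx 1), next='b' -> output (1, 'b'), add 'cb' as idx 4
Step 5: w='b' (idx 3), next='c' -> output (3, 'c'), add 'bc' as idx 5
Step 6: w='b' (idx 3), next='b' -> output (3, 'b'), add 'bb' as idx 6
Step 7: w='cc' (idx 2), next='b' -> output (2, 'b'), add 'ccb' as idx 7


Encoded: [(0, 'c'), (1, 'c'), (0, 'b'), (1, 'b'), (3, 'c'), (3, 'b'), (2, 'b')]


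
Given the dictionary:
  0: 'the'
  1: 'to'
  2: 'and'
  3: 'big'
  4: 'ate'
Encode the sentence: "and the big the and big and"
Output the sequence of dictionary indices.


Look up each word in the dictionary:
  'and' -> 2
  'the' -> 0
  'big' -> 3
  'the' -> 0
  'and' -> 2
  'big' -> 3
  'and' -> 2

Encoded: [2, 0, 3, 0, 2, 3, 2]


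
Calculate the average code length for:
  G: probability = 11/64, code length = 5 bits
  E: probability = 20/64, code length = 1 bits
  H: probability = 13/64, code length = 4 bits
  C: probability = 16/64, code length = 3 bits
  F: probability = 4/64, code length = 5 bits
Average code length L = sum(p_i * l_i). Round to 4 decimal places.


Weighted contributions p_i * l_i:
  G: (11/64) * 5 = 55/64
  E: (20/64) * 1 = 20/64
  H: (13/64) * 4 = 52/64
  C: (16/64) * 3 = 48/64
  F: (4/64) * 5 = 20/64
Sum = (55 + 20 + 52 + 48 + 20)/64 = 195/64

L = 195/64 = 3.0469 bits/symbol


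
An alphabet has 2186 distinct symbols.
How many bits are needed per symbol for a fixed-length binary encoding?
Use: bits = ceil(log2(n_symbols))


log2(2186) = 11.0941
Bracket: 2^11 = 2048 < 2186 <= 2^12 = 4096
So ceil(log2(2186)) = 12

bits = ceil(log2(2186)) = ceil(11.0941) = 12 bits


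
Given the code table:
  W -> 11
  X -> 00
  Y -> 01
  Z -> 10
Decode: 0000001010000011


Decoding:
00 -> X
00 -> X
00 -> X
10 -> Z
10 -> Z
00 -> X
00 -> X
11 -> W


Result: XXXZZXXW


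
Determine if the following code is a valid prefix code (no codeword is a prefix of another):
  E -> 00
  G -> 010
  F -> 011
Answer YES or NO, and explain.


Checking each pair (does one codeword prefix another?):
  E='00' vs G='010': no prefix
  E='00' vs F='011': no prefix
  G='010' vs E='00': no prefix
  G='010' vs F='011': no prefix
  F='011' vs E='00': no prefix
  F='011' vs G='010': no prefix
No violation found over all pairs.

YES -- this is a valid prefix code. No codeword is a prefix of any other codeword.


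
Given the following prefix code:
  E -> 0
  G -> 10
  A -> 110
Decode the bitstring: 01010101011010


Decoding step by step:
Bits 0 -> E
Bits 10 -> G
Bits 10 -> G
Bits 10 -> G
Bits 10 -> G
Bits 110 -> A
Bits 10 -> G


Decoded message: EGGGGAG


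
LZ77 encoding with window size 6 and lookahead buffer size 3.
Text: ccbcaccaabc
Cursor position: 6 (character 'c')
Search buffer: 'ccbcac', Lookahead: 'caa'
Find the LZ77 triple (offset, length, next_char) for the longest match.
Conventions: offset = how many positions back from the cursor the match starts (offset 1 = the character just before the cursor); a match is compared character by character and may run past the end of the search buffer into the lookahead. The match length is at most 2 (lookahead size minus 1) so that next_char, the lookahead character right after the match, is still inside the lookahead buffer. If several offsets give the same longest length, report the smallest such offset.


Try each offset into the search buffer:
  offset=1 (pos 5, char 'c'): match length 1
  offset=2 (pos 4, char 'a'): match length 0
  offset=3 (pos 3, char 'c'): match length 2
  offset=4 (pos 2, char 'b'): match length 0
  offset=5 (pos 1, char 'c'): match length 1
  offset=6 (pos 0, char 'c'): match length 1
Longest match has length 2 at offset 3.
next_char = character at position 6 + 2 = 8 -> 'a'

Best match: offset=3, length=2 (matching 'ca' starting at position 3)
LZ77 triple: (3, 2, 'a')


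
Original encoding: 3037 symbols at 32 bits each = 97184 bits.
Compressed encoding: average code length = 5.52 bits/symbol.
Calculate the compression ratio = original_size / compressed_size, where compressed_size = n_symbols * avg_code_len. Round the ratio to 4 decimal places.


original_size = n_symbols * orig_bits = 3037 * 32 = 97184 bits
compressed_size = n_symbols * avg_code_len = 3037 * 5.52 = 16764.24 bits
ratio = original_size / compressed_size = 97184 / 16764.24 = 5.7971

Compression ratio = 5.7971


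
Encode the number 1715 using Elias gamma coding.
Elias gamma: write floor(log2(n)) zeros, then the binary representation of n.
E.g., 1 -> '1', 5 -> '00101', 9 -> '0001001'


num_bits = floor(log2(1715)) + 1 = 11
leading_zeros = num_bits - 1 = 10
binary(1715) = 11010110011

Elias gamma(1715) = '0000000000' + '11010110011' = 000000000011010110011 (21 bits)


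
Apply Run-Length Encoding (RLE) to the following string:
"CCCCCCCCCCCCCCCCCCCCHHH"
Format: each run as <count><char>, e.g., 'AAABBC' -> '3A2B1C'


Scanning runs left to right:
  i=0: run of 'C' x 20 -> '20C'
  i=20: run of 'H' x 3 -> '3H'

RLE = 20C3H


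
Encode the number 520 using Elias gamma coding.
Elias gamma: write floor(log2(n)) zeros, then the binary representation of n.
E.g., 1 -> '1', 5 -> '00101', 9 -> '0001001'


num_bits = floor(log2(520)) + 1 = 10
leading_zeros = num_bits - 1 = 9
binary(520) = 1000001000

Elias gamma(520) = '000000000' + '1000001000' = 0000000001000001000 (19 bits)


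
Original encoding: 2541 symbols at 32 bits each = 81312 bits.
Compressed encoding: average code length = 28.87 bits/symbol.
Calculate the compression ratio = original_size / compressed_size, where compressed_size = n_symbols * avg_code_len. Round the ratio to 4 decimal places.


original_size = n_symbols * orig_bits = 2541 * 32 = 81312 bits
compressed_size = n_symbols * avg_code_len = 2541 * 28.87 = 73358.67 bits
ratio = original_size / compressed_size = 81312 / 73358.67 = 1.1084

Compression ratio = 1.1084


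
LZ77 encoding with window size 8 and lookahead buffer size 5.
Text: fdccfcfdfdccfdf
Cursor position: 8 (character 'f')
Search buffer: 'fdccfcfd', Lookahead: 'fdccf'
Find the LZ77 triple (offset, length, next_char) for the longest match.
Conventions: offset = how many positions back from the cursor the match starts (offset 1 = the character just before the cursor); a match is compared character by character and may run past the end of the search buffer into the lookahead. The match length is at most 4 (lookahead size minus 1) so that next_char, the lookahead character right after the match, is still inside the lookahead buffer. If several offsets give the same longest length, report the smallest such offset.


Try each offset into the search buffer:
  offset=1 (pos 7, char 'd'): match length 0
  offset=2 (pos 6, char 'f'): match length 2
  offset=3 (pos 5, char 'c'): match length 0
  offset=4 (pos 4, char 'f'): match length 1
  offset=5 (pos 3, char 'c'): match length 0
  offset=6 (pos 2, char 'c'): match length 0
  offset=7 (pos 1, char 'd'): match length 0
  offset=8 (pos 0, char 'f'): match length 4
Longest match has length 4 at offset 8.
next_char = character at position 8 + 4 = 12 -> 'f'

Best match: offset=8, length=4 (matching 'fdcc' starting at position 0)
LZ77 triple: (8, 4, 'f')


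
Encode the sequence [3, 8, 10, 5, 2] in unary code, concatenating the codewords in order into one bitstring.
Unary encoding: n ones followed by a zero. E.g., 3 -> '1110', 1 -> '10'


Encode each number as n ones followed by a terminating 0:
  3 -> 1110 (4 bits)
  8 -> 111111110 (9 bits)
  10 -> 11111111110 (11 bits)
  5 -> 111110 (6 bits)
  2 -> 110 (3 bits)
Total length = 4 + 9 + 11 + 6 + 3 = 33 bits.

Unary([3, 8, 10, 5, 2]) = 111011111111011111111110111110110 (33 bits)


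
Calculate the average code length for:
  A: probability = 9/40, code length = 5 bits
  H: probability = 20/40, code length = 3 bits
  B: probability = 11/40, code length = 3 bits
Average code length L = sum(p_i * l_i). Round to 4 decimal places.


Weighted contributions p_i * l_i:
  A: (9/40) * 5 = 45/40
  H: (20/40) * 3 = 60/40
  B: (11/40) * 3 = 33/40
Sum = (45 + 60 + 33)/40 = 138/40

L = 138/40 = 3.4500 bits/symbol


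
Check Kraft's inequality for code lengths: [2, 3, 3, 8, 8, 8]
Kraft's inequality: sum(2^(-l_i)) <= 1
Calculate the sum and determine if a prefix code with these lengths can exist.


Sum = 2^(-2) + 2^(-3) + 2^(-3) + 2^(-8) + 2^(-8) + 2^(-8)
    = 0.25 + 0.125 + 0.125 + 0.00390625 + 0.00390625 + 0.00390625
    = 131/256 = 0.51171875
Since 0.51171875 <= 1, Kraft's inequality IS satisfied.
A prefix code with these lengths CAN exist.

Kraft sum = 0.51171875. Satisfied.


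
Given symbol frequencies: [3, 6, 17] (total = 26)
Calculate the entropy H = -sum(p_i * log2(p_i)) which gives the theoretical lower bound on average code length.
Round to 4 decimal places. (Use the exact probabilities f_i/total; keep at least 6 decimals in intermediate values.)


Per-symbol terms -p_i * log2(p_i) with p_i = f_i/26:
  p = 3/26 = 0.115385: log2(p) = -3.115477, -p*log2(p) = 0.359478
  p = 6/26 = 0.230769: log2(p) = -2.115477, -p*log2(p) = 0.488187
  p = 17/26 = 0.653846: log2(p) = -0.612977, -p*log2(p) = 0.400793
H = 0.359478 + 0.488187 + 0.400793 = 1.248458

H = 1.2485 bits/symbol


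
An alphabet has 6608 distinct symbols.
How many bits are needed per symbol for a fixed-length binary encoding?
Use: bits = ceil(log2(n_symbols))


log2(6608) = 12.69
Bracket: 2^12 = 4096 < 6608 <= 2^13 = 8192
So ceil(log2(6608)) = 13

bits = ceil(log2(6608)) = ceil(12.69) = 13 bits


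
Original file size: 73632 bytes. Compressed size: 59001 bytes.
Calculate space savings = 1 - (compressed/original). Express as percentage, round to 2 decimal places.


ratio = compressed/original = 59001/73632 = 0.801296
savings = 1 - ratio = 1 - 0.801296 = 0.198704
as a percentage: 0.198704 * 100 = 19.87%

Space savings = 1 - 59001/73632 = 19.87%


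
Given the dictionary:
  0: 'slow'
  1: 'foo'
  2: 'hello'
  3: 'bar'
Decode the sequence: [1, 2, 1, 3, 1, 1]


Look up each index in the dictionary:
  1 -> 'foo'
  2 -> 'hello'
  1 -> 'foo'
  3 -> 'bar'
  1 -> 'foo'
  1 -> 'foo'

Decoded: "foo hello foo bar foo foo"


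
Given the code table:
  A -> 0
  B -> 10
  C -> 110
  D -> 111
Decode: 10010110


Decoding:
10 -> B
0 -> A
10 -> B
110 -> C


Result: BABC


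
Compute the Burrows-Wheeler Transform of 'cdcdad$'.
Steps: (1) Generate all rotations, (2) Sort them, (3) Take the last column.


Rotations (sorted):
  0: $cdcdad -> last char: d
  1: ad$cdcd -> last char: d
  2: cdad$cd -> last char: d
  3: cdcdad$ -> last char: $
  4: d$cdcda -> last char: a
  5: dad$cdc -> last char: c
  6: dcdad$c -> last char: c


BWT = ddd$acc


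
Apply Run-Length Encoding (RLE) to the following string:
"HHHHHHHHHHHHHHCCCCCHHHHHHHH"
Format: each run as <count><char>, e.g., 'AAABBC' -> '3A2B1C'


Scanning runs left to right:
  i=0: run of 'H' x 14 -> '14H'
  i=14: run of 'C' x 5 -> '5C'
  i=19: run of 'H' x 8 -> '8H'

RLE = 14H5C8H


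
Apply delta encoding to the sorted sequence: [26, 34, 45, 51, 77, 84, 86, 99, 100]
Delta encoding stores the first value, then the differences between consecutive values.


First value: 26
Deltas:
  34 - 26 = 8
  45 - 34 = 11
  51 - 45 = 6
  77 - 51 = 26
  84 - 77 = 7
  86 - 84 = 2
  99 - 86 = 13
  100 - 99 = 1


Delta encoded: [26, 8, 11, 6, 26, 7, 2, 13, 1]


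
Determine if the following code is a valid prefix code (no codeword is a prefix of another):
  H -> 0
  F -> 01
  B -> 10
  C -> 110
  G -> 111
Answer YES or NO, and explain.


Checking each pair (does one codeword prefix another?):
  H='0' vs F='01': prefix -- VIOLATION

NO -- this is NOT a valid prefix code. H (0) is a prefix of F (01).


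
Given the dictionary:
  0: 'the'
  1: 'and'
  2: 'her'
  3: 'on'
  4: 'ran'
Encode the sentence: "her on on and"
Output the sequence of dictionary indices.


Look up each word in the dictionary:
  'her' -> 2
  'on' -> 3
  'on' -> 3
  'and' -> 1

Encoded: [2, 3, 3, 1]


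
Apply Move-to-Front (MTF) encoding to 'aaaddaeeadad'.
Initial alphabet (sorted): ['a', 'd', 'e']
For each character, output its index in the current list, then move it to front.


MTF encoding:
'a': index 0 in ['a', 'd', 'e'] -> ['a', 'd', 'e']
'a': index 0 in ['a', 'd', 'e'] -> ['a', 'd', 'e']
'a': index 0 in ['a', 'd', 'e'] -> ['a', 'd', 'e']
'd': index 1 in ['a', 'd', 'e'] -> ['d', 'a', 'e']
'd': index 0 in ['d', 'a', 'e'] -> ['d', 'a', 'e']
'a': index 1 in ['d', 'a', 'e'] -> ['a', 'd', 'e']
'e': index 2 in ['a', 'd', 'e'] -> ['e', 'a', 'd']
'e': index 0 in ['e', 'a', 'd'] -> ['e', 'a', 'd']
'a': index 1 in ['e', 'a', 'd'] -> ['a', 'e', 'd']
'd': index 2 in ['a', 'e', 'd'] -> ['d', 'a', 'e']
'a': index 1 in ['d', 'a', 'e'] -> ['a', 'd', 'e']
'd': index 1 in ['a', 'd', 'e'] -> ['d', 'a', 'e']


Output: [0, 0, 0, 1, 0, 1, 2, 0, 1, 2, 1, 1]


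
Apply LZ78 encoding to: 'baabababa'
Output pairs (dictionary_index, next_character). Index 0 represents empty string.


LZ78 encoding steps:
Dictionary: {0: ''}
Step 1: w='' (idx 0), next='b' -> output (0, 'b'), add 'b' as idx 1
Step 2: w='' (idx 0), next='a' -> output (0, 'a'), add 'a' as idx 2
Step 3: w='a' (idx 2), next='b' -> output (2, 'b'), add 'ab' as idx 3
Step 4: w='ab' (idx 3), next='a' -> output (3, 'a'), add 'aba' as idx 4
Step 5: w='b' (idx 1), next='a' -> output (1, 'a'), add 'ba' as idx 5


Encoded: [(0, 'b'), (0, 'a'), (2, 'b'), (3, 'a'), (1, 'a')]


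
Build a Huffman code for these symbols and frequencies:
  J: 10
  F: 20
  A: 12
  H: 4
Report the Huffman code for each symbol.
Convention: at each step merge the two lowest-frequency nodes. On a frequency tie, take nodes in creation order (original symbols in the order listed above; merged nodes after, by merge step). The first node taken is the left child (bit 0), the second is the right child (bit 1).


Huffman tree construction:
Step 1: Merge H(4) + J(10) = 14
Step 2: Merge A(12) + (H+J)(14) = 26
Step 3: Merge F(20) + (A+(H+J))(26) = 46
Read each symbol's code off the tree from the root (left child = 0, right child = 1).

Codes:
  J: 111 (length 3)
  F: 0 (length 1)
  A: 10 (length 2)
  H: 110 (length 3)
Average code length: 86/46 = 1.8696 bits/symbol


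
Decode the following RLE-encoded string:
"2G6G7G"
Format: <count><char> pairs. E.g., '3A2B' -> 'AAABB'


Expanding each <count><char> pair:
  2G -> 'GG'
  6G -> 'GGGGGG'
  7G -> 'GGGGGGG'

Decoded = GGGGGGGGGGGGGGG


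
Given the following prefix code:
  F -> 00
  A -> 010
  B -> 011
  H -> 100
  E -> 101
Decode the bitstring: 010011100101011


Decoding step by step:
Bits 010 -> A
Bits 011 -> B
Bits 100 -> H
Bits 101 -> E
Bits 011 -> B


Decoded message: ABHEB


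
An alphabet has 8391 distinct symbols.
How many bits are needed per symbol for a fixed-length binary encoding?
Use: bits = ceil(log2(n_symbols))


log2(8391) = 13.0346
Bracket: 2^13 = 8192 < 8391 <= 2^14 = 16384
So ceil(log2(8391)) = 14

bits = ceil(log2(8391)) = ceil(13.0346) = 14 bits


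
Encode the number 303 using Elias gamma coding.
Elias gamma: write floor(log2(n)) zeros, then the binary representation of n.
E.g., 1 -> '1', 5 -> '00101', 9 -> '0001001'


num_bits = floor(log2(303)) + 1 = 9
leading_zeros = num_bits - 1 = 8
binary(303) = 100101111

Elias gamma(303) = '00000000' + '100101111' = 00000000100101111 (17 bits)


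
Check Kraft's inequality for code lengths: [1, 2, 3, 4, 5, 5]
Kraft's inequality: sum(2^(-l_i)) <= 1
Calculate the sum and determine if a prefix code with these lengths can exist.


Sum = 2^(-1) + 2^(-2) + 2^(-3) + 2^(-4) + 2^(-5) + 2^(-5)
    = 0.5 + 0.25 + 0.125 + 0.0625 + 0.03125 + 0.03125
    = 32/32 = 1.0
Since 1.0 <= 1, Kraft's inequality IS satisfied.
A prefix code with these lengths CAN exist.

Kraft sum = 1.0. Satisfied.


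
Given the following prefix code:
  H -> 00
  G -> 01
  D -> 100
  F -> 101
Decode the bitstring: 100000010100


Decoding step by step:
Bits 100 -> D
Bits 00 -> H
Bits 00 -> H
Bits 101 -> F
Bits 00 -> H


Decoded message: DHHFH


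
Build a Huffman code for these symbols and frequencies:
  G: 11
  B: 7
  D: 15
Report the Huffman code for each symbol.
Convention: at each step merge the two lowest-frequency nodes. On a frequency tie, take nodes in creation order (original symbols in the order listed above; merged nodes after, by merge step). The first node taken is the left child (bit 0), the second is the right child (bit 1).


Huffman tree construction:
Step 1: Merge B(7) + G(11) = 18
Step 2: Merge D(15) + (B+G)(18) = 33
Read each symbol's code off the tree from the root (left child = 0, right child = 1).

Codes:
  G: 11 (length 2)
  B: 10 (length 2)
  D: 0 (length 1)
Average code length: 51/33 = 1.5455 bits/symbol


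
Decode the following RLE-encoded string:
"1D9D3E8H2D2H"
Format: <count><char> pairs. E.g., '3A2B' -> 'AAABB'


Expanding each <count><char> pair:
  1D -> 'D'
  9D -> 'DDDDDDDDD'
  3E -> 'EEE'
  8H -> 'HHHHHHHH'
  2D -> 'DD'
  2H -> 'HH'

Decoded = DDDDDDDDDDEEEHHHHHHHHDDHH


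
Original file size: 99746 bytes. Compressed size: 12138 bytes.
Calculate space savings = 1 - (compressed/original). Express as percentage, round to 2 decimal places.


ratio = compressed/original = 12138/99746 = 0.121689
savings = 1 - ratio = 1 - 0.121689 = 0.878311
as a percentage: 0.878311 * 100 = 87.83%

Space savings = 1 - 12138/99746 = 87.83%


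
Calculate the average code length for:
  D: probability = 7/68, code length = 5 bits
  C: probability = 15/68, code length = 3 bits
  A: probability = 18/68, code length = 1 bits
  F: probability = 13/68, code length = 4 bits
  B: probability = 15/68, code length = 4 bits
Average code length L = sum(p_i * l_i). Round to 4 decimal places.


Weighted contributions p_i * l_i:
  D: (7/68) * 5 = 35/68
  C: (15/68) * 3 = 45/68
  A: (18/68) * 1 = 18/68
  F: (13/68) * 4 = 52/68
  B: (15/68) * 4 = 60/68
Sum = (35 + 45 + 18 + 52 + 60)/68 = 210/68

L = 210/68 = 3.0882 bits/symbol


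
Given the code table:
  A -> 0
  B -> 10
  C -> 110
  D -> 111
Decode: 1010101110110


Decoding:
10 -> B
10 -> B
10 -> B
111 -> D
0 -> A
110 -> C


Result: BBBDAC
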